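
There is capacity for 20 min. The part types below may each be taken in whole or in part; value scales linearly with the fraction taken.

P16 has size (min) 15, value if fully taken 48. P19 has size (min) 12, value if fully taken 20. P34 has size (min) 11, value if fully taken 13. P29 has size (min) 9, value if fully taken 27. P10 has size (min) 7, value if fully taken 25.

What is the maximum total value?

66.6

Best value per unit of size first: P10 25/7≈3.57, P16 48/15≈3.2, P29 27/9≈3, P19 20/12≈1.67, P34 13/11≈1.18.
P10: take in full, 7 min for value 25 ; 13 left.
13 min left: a 13/15 share of P16 gives 48×13/15 = 41.6.
Total value = 66.6.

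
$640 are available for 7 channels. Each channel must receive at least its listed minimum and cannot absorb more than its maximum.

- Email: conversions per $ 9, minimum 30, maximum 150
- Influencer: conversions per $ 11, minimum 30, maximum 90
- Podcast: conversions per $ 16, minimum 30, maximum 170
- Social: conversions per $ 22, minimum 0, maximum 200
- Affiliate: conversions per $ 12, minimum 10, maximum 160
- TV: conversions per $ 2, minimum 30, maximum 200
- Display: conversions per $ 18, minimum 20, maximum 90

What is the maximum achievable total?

Meeting every minimum uses 30+30+30+0+10+30+20 = 150 $, leaving 490.
Order the channels by conversions per $: Social 22 > Display 18 > Podcast 16 > Affiliate 12 > Influencer 11 > Email 9 > TV 2.
Social: +200 to 200 (cap) ; 290 left.
Display: +70 to 90 (cap) ; 220 left.
Give Podcast 140 more to hit its cap of 170 ; 80 left.
Affiliate has room for 150 more but only 80 remain, so it gets 90.
Total = 9×30 + 11×30 + 16×170 + 22×200 + 12×90 + 2×30 + 18×90 = 10480.

10480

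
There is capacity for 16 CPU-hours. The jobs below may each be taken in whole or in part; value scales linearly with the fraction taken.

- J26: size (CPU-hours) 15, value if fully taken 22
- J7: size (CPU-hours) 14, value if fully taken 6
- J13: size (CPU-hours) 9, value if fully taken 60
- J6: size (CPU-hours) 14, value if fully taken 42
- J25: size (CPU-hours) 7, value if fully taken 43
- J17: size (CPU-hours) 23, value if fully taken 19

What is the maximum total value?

Best value per unit of size first: J13 60/9≈6.67, J25 43/7≈6.14, J6 42/14≈3, J26 22/15≈1.47, J17 19/23≈0.826, J7 6/14≈0.429.
All 9 CPU-hours of J13 fit (value 60) — 7 remain.
Take all of J25 (7 CPU-hours, value 43) — 0 CPU-hours left.
Total value = 103.

103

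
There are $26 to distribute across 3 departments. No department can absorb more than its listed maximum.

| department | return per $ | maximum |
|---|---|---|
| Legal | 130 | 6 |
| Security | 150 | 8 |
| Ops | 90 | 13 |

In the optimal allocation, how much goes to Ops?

Rank by return per $: Security 150 > Legal 130 > Ops 90.
Security takes 8 to reach its cap of 8 ; 18 left.
Give Legal 6 to hit its cap of 6 ; 12 left.
Ops: +12 (room for 13) → 12. Pool exhausted.

12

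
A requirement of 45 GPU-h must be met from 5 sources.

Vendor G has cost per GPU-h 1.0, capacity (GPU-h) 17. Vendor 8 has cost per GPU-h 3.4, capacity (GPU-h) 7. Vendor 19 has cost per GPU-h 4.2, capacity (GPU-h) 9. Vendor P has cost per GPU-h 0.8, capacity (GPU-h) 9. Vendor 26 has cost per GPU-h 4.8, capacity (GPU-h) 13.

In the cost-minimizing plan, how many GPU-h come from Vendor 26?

3

Fill from the cheapest source first.
Take 9 from Vendor P at 0.8 ; need 36 more.
Vendor G (1.0): use full 17 ; 19 GPU-h to go.
Vendor 8 at 3.4: take all 7 GPU-h ; 12 still needed.
Take 9 from Vendor 19 at 4.2 ; need 3 more.
Take 3 from Vendor 26 at 4.8 to finish.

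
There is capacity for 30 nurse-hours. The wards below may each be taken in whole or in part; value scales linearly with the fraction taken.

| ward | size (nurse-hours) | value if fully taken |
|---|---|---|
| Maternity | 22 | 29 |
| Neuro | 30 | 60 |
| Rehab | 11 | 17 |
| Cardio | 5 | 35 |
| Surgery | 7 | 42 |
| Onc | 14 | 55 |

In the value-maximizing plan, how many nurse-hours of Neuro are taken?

Sort by value density: Cardio 35/5≈7, Surgery 42/7≈6, Onc 55/14≈3.93, Neuro 60/30≈2, Rehab 17/11≈1.55, Maternity 29/22≈1.32.
Cardio: take in full, 5 nurse-hours for value 35 — 25 left.
Surgery: take in full, 7 nurse-hours for value 42 — 18 left.
Onc: take in full, 14 nurse-hours for value 55 — 4 left.
Fill the last 4 nurse-hours with part of Neuro: 4/30 of it earns 8.

4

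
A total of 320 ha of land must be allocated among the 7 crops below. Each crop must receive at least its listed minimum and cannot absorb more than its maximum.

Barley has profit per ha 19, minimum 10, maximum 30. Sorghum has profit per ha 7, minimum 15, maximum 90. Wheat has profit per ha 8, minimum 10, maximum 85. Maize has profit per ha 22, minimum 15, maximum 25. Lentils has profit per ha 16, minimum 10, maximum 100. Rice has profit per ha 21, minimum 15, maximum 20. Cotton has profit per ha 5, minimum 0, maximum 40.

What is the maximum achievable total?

Meeting every minimum uses 10+15+10+15+10+15+0 = 75 ha, leaving 245.
Highest profit per ha first: Maize 22 > Rice 21 > Barley 19 > Lentils 16 > Wheat 8 > Sorghum 7 > Cotton 5.
Maize takes 10 more to reach its cap of 25 ; 235 left.
Rice takes 5 more to reach its cap of 20 ; 230 left.
Barley takes 20 more to reach its cap of 30 ; 210 left.
Lentils: +90 to 100 (cap) ; 120 left.
Give Wheat 75 more to hit its cap of 85 ; 45 left.
Only 45 left; Sorghum takes them to reach 60.
Total = 19×30 + 7×60 + 8×85 + 22×25 + 16×100 + 21×20 = 4240.

4240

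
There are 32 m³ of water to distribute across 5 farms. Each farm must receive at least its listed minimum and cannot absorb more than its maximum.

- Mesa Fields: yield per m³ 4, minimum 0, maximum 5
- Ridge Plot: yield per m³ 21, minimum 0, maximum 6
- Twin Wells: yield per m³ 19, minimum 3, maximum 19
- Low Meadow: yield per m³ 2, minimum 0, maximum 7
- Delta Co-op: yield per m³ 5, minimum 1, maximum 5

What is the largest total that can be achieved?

Meeting every minimum uses 0+0+3+0+1 = 4 m³, leaving 28.
Order the farms by yield per m³: Ridge Plot 21 > Twin Wells 19 > Delta Co-op 5 > Mesa Fields 4 > Low Meadow 2.
Ridge Plot takes 6 more to reach its cap of 6 — 22 left.
Twin Wells: +16 to 19 (cap) — 6 left.
Delta Co-op: +4 to 5 (cap) — 2 left.
Mesa Fields has room for 5 more but only 2 remain, so it gets 2.
Total = 4×2 + 21×6 + 19×19 + 5×5 = 520.

520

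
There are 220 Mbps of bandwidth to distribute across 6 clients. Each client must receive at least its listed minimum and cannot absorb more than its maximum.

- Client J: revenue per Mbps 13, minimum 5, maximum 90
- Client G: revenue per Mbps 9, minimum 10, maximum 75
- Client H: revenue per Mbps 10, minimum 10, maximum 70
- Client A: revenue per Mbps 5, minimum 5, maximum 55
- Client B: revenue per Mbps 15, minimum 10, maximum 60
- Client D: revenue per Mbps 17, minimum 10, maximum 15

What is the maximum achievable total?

2840

Meeting every minimum uses 5+10+10+5+10+10 = 50 Mbps, leaving 170.
Highest revenue per Mbps first: Client D 17 > Client B 15 > Client J 13 > Client H 10 > Client G 9 > Client A 5.
Client D takes 5 more to reach its cap of 15 — 165 left.
Client B takes 50 more to reach its cap of 60 — 115 left.
Client J: +85 to 90 (cap) — 30 left.
Client H: +30 (room for 60) → 40. Pool exhausted.
Total = 13×90 + 9×10 + 10×40 + 5×5 + 15×60 + 17×15 = 2840.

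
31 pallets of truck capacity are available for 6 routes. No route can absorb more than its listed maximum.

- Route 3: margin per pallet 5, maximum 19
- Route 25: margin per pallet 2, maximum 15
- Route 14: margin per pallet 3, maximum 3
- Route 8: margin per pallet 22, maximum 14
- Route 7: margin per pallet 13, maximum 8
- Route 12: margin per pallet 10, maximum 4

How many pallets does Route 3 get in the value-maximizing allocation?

5

Highest margin per pallet first: Route 8 22 > Route 7 13 > Route 12 10 > Route 3 5 > Route 14 3 > Route 25 2.
Give Route 8 14 to hit its cap of 14 — 17 left.
Route 7: +8 to 8 (cap) — 9 left.
Route 12: +4 to 4 (cap) — 5 left.
Route 3: +5 (room for 19) → 5. Pool exhausted.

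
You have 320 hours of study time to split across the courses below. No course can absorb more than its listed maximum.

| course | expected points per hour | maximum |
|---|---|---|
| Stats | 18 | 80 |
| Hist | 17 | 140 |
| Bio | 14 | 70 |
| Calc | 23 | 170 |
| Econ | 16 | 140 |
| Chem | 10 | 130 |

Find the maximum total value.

6540

Rank by expected points per hour: Calc 23 > Stats 18 > Hist 17 > Econ 16 > Bio 14 > Chem 10.
Calc: +170 to 170 (cap) — 150 left.
Stats: +80 to 80 (cap) — 70 left.
Only 70 left; Hist takes them to reach 70.
Total = 18×80 + 17×70 + 23×170 = 6540.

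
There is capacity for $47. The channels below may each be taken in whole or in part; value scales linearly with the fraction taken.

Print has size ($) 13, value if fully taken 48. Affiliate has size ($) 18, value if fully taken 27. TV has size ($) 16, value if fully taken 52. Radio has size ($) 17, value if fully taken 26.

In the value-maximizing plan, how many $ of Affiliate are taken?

1

Rank by value-to-size ratio: Print 48/13≈3.69, TV 52/16≈3.25, Radio 26/17≈1.53, Affiliate 27/18≈1.5.
Print: take in full, 13 $ for value 48 → 34 left.
Take all of TV (16 $, value 52) → 18 $ left.
Take all of Radio (17 $, value 26) → 1 $ left.
Only 1 $ remain; take 1/18 of Affiliate for value 27×1/18 = 1.5.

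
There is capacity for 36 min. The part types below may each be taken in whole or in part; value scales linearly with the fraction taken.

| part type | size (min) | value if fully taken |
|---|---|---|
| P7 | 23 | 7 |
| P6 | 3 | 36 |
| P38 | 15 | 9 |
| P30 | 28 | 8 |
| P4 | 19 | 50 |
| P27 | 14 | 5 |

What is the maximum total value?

94.4

Rank by value-to-size ratio: P6 36/3≈12, P4 50/19≈2.63, P38 9/15≈0.6, P27 5/14≈0.357, P7 7/23≈0.304, P30 8/28≈0.286.
Take all of P6 (3 min, value 36) ; 33 min left.
All 19 min of P4 fit (value 50) ; 14 remain.
Fill the last 14 min with part of P38: 14/15 of it earns 8.4.
Total value = 94.4.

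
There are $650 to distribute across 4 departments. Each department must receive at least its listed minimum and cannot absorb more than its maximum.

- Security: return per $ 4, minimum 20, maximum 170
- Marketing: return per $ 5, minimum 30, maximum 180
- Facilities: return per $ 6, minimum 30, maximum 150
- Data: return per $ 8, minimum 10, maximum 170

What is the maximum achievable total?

Meeting every minimum uses 20+30+30+10 = 90 $, leaving 560.
Rank by return per $: Data 8 > Facilities 6 > Marketing 5 > Security 4.
Data: +160 to 170 (cap) → 400 left.
Facilities takes 120 more to reach its cap of 150 → 280 left.
Marketing: +150 to 180 (cap) → 130 left.
Security has room for 150 more but only 130 remain, so it gets 150.
Total = 4×150 + 5×180 + 6×150 + 8×170 = 3760.

3760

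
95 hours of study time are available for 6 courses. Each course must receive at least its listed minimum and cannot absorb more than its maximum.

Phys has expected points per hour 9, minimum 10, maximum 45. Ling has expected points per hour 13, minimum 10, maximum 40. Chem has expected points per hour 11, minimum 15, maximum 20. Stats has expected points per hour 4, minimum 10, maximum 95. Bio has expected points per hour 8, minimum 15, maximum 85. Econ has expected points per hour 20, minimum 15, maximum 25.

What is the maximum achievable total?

Meeting every minimum uses 10+10+15+10+15+15 = 75 hours, leaving 20.
Order the courses by expected points per hour: Econ 20 > Ling 13 > Chem 11 > Phys 9 > Bio 8 > Stats 4.
Econ takes 10 more to reach its cap of 25 → 10 left.
Ling: +10 (room for 30) → 20. Pool exhausted.
Total = 9×10 + 13×20 + 11×15 + 4×10 + 8×15 + 20×25 = 1175.

1175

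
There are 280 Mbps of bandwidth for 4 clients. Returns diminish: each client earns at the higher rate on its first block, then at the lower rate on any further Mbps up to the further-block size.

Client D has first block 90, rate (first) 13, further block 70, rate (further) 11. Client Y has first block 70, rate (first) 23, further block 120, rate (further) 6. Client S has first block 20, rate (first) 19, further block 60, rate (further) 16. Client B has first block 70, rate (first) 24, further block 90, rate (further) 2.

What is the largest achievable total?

5410

Treat each block as its own option and order by rate: Client B/T1 24 > Client Y/T1 23 > Client S/T1 19 > Client S/T2 16 > Client D/T1 13 > Client D/T2 11 > Client Y/T2 6 > Client B/T2 2.
Client B T1 at 24: fill all 70 → 210 left.
Client Y T1 at 23: fill all 70 → 140 left.
Client S/T1 (19): +20 → 120 left.
Client S/T2 (16): +60 → 60 left.
Client D/T1: +60 of 90 at 13; pool empty.
Total = 24×70 + 23×70 + 19×20 + 16×60 + 13×60 = 5410.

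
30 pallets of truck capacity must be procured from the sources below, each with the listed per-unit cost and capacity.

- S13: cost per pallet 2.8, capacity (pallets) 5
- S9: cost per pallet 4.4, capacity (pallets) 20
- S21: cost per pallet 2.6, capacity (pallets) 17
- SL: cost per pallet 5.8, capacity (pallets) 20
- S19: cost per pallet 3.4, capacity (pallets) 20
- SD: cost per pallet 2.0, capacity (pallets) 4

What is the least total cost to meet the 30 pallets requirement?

Use sources in increasing cost order.
Take 4 from SD at 2.0 → need 26 more.
S21 at 2.6: take all 17 pallets → 9 still needed.
Take 5 from S13 at 2.8 → need 4 more.
S19 at 3.4: take 4 of its 20 → requirement met.
S9, SL: unused.
Cost = 4×2.0 + 17×2.6 + 5×2.8 + 4×3.4 = 79.8.

79.8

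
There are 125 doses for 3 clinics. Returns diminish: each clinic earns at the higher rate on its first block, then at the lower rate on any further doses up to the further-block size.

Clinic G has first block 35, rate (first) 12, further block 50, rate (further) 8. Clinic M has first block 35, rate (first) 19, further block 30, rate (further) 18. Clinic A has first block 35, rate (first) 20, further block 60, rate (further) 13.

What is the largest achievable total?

2230

Treat each block as its own option and order by rate: Clinic A/tier1 20 > Clinic M/tier1 19 > Clinic M/tier2 18 > Clinic A/tier2 13 > Clinic G/tier1 12 > Clinic G/tier2 8.
Clinic A tier1 at 20: fill all 35 — 90 left.
Fill Clinic M tier1 block (35 at 19) — 55 left.
Clinic M/tier2 (18): +30 — 25 left.
Clinic A tier2 at 13: only 25 left, fill 25.
Total = 20×35 + 19×35 + 18×30 + 13×25 = 2230.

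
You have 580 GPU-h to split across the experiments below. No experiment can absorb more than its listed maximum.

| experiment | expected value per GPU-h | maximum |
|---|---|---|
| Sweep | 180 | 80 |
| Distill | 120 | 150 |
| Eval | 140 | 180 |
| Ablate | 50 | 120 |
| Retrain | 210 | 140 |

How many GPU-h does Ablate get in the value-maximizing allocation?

Highest expected value per GPU-h first: Retrain 210 > Sweep 180 > Eval 140 > Distill 120 > Ablate 50.
Retrain: +140 to 140 (cap) → 440 left.
Give Sweep 80 to hit its cap of 80 → 360 left.
Give Eval 180 to hit its cap of 180 → 180 left.
Distill: +150 to 150 (cap) → 30 left.
Only 30 left; Ablate takes them to reach 30.

30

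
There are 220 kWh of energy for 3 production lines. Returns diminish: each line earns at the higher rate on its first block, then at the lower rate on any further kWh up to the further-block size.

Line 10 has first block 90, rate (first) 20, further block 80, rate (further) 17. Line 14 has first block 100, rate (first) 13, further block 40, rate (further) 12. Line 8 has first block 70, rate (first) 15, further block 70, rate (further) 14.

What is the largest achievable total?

Order all 6 blocks by rate: Line 10/first 20 > Line 10/second 17 > Line 8/first 15 > Line 8/second 14 > Line 14/first 13 > Line 14/second 12.
Line 10/first (20): +90 → 130 left.
Line 10/second (17): +80 → 50 left.
50 remain; put them into Line 8 first at 15.
Total = 20×90 + 17×80 + 15×50 = 3910.

3910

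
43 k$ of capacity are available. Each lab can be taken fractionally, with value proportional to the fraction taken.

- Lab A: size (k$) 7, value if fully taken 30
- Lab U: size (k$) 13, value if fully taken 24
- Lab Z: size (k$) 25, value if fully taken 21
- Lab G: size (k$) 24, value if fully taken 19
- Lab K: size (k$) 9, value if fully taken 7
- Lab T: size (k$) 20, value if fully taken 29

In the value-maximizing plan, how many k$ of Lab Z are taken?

3

Rank by value-to-size ratio: Lab A 30/7≈4.29, Lab U 24/13≈1.85, Lab T 29/20≈1.45, Lab Z 21/25≈0.84, Lab G 19/24≈0.792, Lab K 7/9≈0.778.
Take all of Lab A (7 k$, value 30) → 36 k$ left.
All 13 k$ of Lab U fit (value 24) → 23 remain.
Lab T: take in full, 20 k$ for value 29 → 3 left.
3 k$ left: a 3/25 share of Lab Z gives 21×3/25 = 2.52.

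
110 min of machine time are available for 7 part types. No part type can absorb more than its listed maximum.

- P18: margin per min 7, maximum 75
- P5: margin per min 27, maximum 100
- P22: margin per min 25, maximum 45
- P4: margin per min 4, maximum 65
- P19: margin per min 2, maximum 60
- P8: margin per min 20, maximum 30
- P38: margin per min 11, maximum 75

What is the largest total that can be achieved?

Highest margin per min first: P5 27 > P22 25 > P8 20 > P38 11 > P18 7 > P4 4 > P19 2.
P5: +100 to 100 (cap) → 10 left.
Only 10 left; P22 takes them to reach 10.
Total = 27×100 + 25×10 = 2950.

2950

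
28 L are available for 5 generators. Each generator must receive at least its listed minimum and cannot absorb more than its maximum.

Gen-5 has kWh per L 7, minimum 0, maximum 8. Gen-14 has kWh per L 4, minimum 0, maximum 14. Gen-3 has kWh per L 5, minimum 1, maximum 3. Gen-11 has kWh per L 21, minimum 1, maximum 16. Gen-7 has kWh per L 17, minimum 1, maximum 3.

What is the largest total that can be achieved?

448

Meeting every minimum uses 0+0+1+1+1 = 3 L, leaving 25.
Order the generators by kWh per L: Gen-11 21 > Gen-7 17 > Gen-5 7 > Gen-3 5 > Gen-14 4.
Gen-11 takes 15 more to reach its cap of 16 ; 10 left.
Give Gen-7 2 more to hit its cap of 3 ; 8 left.
Give Gen-5 8 more to hit its cap of 8 ; 0 left.
Total = 7×8 + 5×1 + 21×16 + 17×3 = 448.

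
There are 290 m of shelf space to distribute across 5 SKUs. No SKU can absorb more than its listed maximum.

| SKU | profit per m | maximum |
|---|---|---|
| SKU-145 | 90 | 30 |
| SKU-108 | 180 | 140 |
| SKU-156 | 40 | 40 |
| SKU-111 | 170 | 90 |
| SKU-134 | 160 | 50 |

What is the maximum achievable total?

Rank by profit per m: SKU-108 180 > SKU-111 170 > SKU-134 160 > SKU-145 90 > SKU-156 40.
Give SKU-108 140 to hit its cap of 140 ; 150 left.
Give SKU-111 90 to hit its cap of 90 ; 60 left.
SKU-134 takes 50 to reach its cap of 50 ; 10 left.
Only 10 left; SKU-145 takes them to reach 10.
Total = 90×10 + 180×140 + 170×90 + 160×50 = 49400.

49400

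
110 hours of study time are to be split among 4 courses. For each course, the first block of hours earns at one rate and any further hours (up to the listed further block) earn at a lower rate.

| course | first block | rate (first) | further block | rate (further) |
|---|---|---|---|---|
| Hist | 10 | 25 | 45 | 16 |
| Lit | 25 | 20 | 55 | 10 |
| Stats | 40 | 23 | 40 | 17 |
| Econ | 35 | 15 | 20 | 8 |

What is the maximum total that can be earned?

Rank every tier by rate: Hist/tier1 25 > Stats/tier1 23 > Lit/tier1 20 > Stats/tier2 17 > Hist/tier2 16 > Econ/tier1 15 > Lit/tier2 10 > Econ/tier2 8.
Hist tier1 at 25: fill all 10 ; 100 left.
Fill Stats tier1 block (40 at 23) ; 60 left.
Lit tier1 at 20: fill all 25 ; 35 left.
35 remain; put them into Stats tier2 at 17.
Total = 25×10 + 23×40 + 20×25 + 17×35 = 2265.

2265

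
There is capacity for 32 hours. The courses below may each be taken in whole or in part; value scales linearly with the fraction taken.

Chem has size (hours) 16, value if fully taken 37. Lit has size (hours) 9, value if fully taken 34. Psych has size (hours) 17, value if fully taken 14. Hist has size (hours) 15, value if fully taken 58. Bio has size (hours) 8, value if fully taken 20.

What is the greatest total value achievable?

Sort by value density: Hist 58/15≈3.87, Lit 34/9≈3.78, Bio 20/8≈2.5, Chem 37/16≈2.31, Psych 14/17≈0.824.
Hist: take in full, 15 hours for value 58 ; 17 left.
Lit: take in full, 9 hours for value 34 ; 8 left.
Take all of Bio (8 hours, value 20) ; 0 hours left.
Total value = 112.

112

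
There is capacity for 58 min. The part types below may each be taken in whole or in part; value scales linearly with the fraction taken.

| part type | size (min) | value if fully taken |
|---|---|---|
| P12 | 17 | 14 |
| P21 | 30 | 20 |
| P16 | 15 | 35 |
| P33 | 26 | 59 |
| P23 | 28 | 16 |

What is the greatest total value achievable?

108

Rank by value-to-size ratio: P16 35/15≈2.33, P33 59/26≈2.27, P12 14/17≈0.824, P21 20/30≈0.667, P23 16/28≈0.571.
All 15 min of P16 fit (value 35) ; 43 remain.
All 26 min of P33 fit (value 59) ; 17 remain.
Take all of P12 (17 min, value 14) ; 0 min left.
Total value = 108.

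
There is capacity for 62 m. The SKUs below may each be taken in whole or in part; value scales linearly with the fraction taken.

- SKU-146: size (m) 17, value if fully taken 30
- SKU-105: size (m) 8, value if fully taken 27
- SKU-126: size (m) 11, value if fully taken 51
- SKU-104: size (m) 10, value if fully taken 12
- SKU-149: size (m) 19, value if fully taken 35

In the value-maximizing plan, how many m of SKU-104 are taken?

Sort by value density: SKU-126 51/11≈4.64, SKU-105 27/8≈3.38, SKU-149 35/19≈1.84, SKU-146 30/17≈1.76, SKU-104 12/10≈1.2.
Take all of SKU-126 (11 m, value 51) ; 51 m left.
Take all of SKU-105 (8 m, value 27) ; 43 m left.
All 19 m of SKU-149 fit (value 35) ; 24 remain.
Take all of SKU-146 (17 m, value 30) ; 7 m left.
Fill the last 7 m with part of SKU-104: 7/10 of it earns 8.4.

7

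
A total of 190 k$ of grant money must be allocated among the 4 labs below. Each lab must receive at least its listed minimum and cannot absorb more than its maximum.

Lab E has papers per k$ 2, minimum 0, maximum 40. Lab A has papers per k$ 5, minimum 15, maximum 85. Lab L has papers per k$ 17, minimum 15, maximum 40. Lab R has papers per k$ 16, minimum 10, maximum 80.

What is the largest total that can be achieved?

2310

Meeting every minimum uses 0+15+15+10 = 40 k$, leaving 150.
Highest papers per k$ first: Lab L 17 > Lab R 16 > Lab A 5 > Lab E 2.
Lab L: +25 to 40 (cap) ; 125 left.
Lab R takes 70 more to reach its cap of 80 ; 55 left.
Lab A has room for 70 more but only 55 remain, so it gets 70.
Total = 5×70 + 17×40 + 16×80 = 2310.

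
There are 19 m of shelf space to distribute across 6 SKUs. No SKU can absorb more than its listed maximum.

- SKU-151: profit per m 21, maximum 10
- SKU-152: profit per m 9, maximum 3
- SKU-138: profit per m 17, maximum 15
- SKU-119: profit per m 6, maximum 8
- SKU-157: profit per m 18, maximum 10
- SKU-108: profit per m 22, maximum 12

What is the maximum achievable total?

Rank by profit per m: SKU-108 22 > SKU-151 21 > SKU-157 18 > SKU-138 17 > SKU-152 9 > SKU-119 6.
SKU-108 takes 12 to reach its cap of 12 — 7 left.
SKU-151: +7 (room for 10) → 7. Pool exhausted.
Total = 21×7 + 22×12 = 411.

411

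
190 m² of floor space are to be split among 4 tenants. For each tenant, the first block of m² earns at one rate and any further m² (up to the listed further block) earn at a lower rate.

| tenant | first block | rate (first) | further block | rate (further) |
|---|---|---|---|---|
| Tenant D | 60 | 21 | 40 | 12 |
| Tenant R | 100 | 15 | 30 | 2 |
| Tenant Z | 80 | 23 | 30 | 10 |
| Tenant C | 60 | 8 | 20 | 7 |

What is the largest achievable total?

3850

Order all 8 blocks by rate: Tenant Z/T1 23 > Tenant D/T1 21 > Tenant R/T1 15 > Tenant D/T2 12 > Tenant Z/T2 10 > Tenant C/T1 8 > Tenant C/T2 7 > Tenant R/T2 2.
Tenant Z/T1 (23): +80 — 110 left.
Tenant D/T1 (21): +60 — 50 left.
Tenant R T1 at 15: only 50 left, fill 50.
Total = 23×80 + 21×60 + 15×50 = 3850.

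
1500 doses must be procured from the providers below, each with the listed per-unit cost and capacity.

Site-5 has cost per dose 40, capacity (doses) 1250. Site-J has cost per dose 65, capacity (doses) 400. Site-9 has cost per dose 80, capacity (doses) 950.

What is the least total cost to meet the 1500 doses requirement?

66250

Cheapest first:
Take 1250 from Site-5 at 40 — need 250 more.
Site-J at 65: take 250 of its 400 — requirement met.
Site-9: unused.
Cost = 1250×40 + 250×65 = 66250.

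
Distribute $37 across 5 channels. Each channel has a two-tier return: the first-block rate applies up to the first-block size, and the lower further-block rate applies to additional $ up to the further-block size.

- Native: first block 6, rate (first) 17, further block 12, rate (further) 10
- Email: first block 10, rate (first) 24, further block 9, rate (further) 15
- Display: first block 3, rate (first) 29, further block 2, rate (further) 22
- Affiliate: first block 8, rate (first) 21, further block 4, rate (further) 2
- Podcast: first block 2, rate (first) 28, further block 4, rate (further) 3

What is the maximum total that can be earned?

787

Treat each block as its own option and order by rate: Display/first 29 > Podcast/first 28 > Email/first 24 > Display/second 22 > Affiliate/first 21 > Native/first 17 > Email/second 15 > Native/second 10 > Podcast/second 3 > Affiliate/second 2.
Fill Display first block (3 at 29) ; 34 left.
Podcast/first (28): +2 ; 32 left.
Email first at 24: fill all 10 ; 22 left.
Fill Display second block (2 at 22) ; 20 left.
Affiliate first at 21: fill all 8 ; 12 left.
Fill Native first block (6 at 17) ; 6 left.
Email second at 15: only 6 left, fill 6.
Total = 29×3 + 28×2 + 24×10 + 22×2 + 21×8 + 17×6 + 15×6 = 787.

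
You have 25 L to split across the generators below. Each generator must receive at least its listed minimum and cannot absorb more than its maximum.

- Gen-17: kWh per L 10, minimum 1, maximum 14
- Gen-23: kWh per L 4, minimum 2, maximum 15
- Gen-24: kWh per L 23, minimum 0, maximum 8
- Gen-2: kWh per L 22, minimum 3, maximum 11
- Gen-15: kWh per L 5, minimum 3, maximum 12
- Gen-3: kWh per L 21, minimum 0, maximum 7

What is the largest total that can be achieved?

459

Meeting every minimum uses 1+2+0+3+3+0 = 9 L, leaving 16.
Rank by kWh per L: Gen-24 23 > Gen-2 22 > Gen-3 21 > Gen-17 10 > Gen-15 5 > Gen-23 4.
Gen-24 takes 8 more to reach its cap of 8 — 8 left.
Gen-2: +8 to 11 (cap) — 0 left.
Total = 10×1 + 4×2 + 23×8 + 22×11 + 5×3 = 459.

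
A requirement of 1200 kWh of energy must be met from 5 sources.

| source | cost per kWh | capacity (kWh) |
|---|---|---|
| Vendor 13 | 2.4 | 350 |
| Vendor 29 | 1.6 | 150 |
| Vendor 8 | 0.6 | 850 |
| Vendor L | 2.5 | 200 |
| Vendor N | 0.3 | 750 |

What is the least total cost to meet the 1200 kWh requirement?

495

Fill from the cheapest source first.
Vendor N at 0.3: take all 750 kWh → 450 still needed.
Vendor 8 (0.6): take the remaining 450 → done.
Vendor 29, Vendor 13, Vendor L: unused.
Cost = 750×0.3 + 450×0.6 = 495.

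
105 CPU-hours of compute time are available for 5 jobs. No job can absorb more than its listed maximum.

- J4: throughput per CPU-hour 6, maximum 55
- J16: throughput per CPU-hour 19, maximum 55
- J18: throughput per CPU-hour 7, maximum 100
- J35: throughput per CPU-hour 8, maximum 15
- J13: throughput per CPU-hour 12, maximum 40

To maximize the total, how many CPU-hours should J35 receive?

10

Order the jobs by throughput per CPU-hour: J16 19 > J13 12 > J35 8 > J18 7 > J4 6.
J16 takes 55 to reach its cap of 55 → 50 left.
Give J13 40 to hit its cap of 40 → 10 left.
J35: +10 (room for 15) → 10. Pool exhausted.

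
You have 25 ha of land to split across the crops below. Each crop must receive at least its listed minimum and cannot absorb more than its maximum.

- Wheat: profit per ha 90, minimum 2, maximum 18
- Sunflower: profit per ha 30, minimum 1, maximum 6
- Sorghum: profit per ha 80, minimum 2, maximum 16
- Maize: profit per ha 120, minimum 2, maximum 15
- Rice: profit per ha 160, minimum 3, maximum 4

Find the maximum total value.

Meeting every minimum uses 2+1+2+2+3 = 10 ha, leaving 15.
Highest profit per ha first: Rice 160 > Maize 120 > Wheat 90 > Sorghum 80 > Sunflower 30.
Rice takes 1 more to reach its cap of 4 ; 14 left.
Give Maize 13 more to hit its cap of 15 ; 1 left.
Wheat has room for 16 more but only 1 remain, so it gets 3.
Total = 90×3 + 30×1 + 80×2 + 120×15 + 160×4 = 2900.

2900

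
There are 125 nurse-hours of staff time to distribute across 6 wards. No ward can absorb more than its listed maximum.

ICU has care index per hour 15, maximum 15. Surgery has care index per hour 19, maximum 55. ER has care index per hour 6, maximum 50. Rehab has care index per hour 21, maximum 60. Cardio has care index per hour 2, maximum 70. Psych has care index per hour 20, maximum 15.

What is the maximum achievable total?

2510

Rank by care index per hour: Rehab 21 > Psych 20 > Surgery 19 > ICU 15 > ER 6 > Cardio 2.
Give Rehab 60 to hit its cap of 60 — 65 left.
Psych: +15 to 15 (cap) — 50 left.
Surgery has room for 55 but only 50 remain, so it gets 50.
Total = 19×50 + 21×60 + 20×15 = 2510.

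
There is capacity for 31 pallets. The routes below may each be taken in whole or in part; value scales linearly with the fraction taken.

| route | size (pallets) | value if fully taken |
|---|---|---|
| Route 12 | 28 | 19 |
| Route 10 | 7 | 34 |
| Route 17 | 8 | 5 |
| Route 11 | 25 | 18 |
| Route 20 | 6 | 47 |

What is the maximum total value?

Rank by value-to-size ratio: Route 20 47/6≈7.83, Route 10 34/7≈4.86, Route 11 18/25≈0.72, Route 12 19/28≈0.679, Route 17 5/8≈0.625.
Route 20: take in full, 6 pallets for value 47 → 25 left.
Take all of Route 10 (7 pallets, value 34) → 18 pallets left.
Only 18 pallets remain; take 18/25 of Route 11 for value 18×18/25 = 12.96.
Total value = 93.96.

93.96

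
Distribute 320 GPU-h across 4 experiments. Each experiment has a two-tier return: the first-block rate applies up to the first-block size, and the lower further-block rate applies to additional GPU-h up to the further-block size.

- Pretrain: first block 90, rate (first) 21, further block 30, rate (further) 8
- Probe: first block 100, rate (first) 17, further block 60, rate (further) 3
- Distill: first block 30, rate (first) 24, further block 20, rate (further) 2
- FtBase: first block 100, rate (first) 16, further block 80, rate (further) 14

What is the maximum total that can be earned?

5910

Treat each block as its own option and order by rate: Distill/tier1 24 > Pretrain/tier1 21 > Probe/tier1 17 > FtBase/tier1 16 > FtBase/tier2 14 > Pretrain/tier2 8 > Probe/tier2 3 > Distill/tier2 2.
Distill tier1 at 24: fill all 30 — 290 left.
Pretrain tier1 at 21: fill all 90 — 200 left.
Probe/tier1 (17): +100 — 100 left.
Fill FtBase tier1 block (100 at 16) — 0 left.
Total = 24×30 + 21×90 + 17×100 + 16×100 = 5910.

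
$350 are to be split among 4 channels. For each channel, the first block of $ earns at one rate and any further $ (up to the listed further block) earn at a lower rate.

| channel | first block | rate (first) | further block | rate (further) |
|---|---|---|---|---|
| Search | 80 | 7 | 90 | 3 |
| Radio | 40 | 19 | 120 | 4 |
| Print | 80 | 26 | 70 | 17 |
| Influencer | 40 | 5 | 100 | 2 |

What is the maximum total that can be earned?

Order all 8 blocks by rate: Print/tier1 26 > Radio/tier1 19 > Print/tier2 17 > Search/tier1 7 > Influencer/tier1 5 > Radio/tier2 4 > Search/tier2 3 > Influencer/tier2 2.
Print/tier1 (26): +80 → 270 left.
Fill Radio tier1 block (40 at 19) → 230 left.
Print/tier2 (17): +70 → 160 left.
Fill Search tier1 block (80 at 7) → 80 left.
Influencer/tier1 (5): +40 → 40 left.
40 remain; put them into Radio tier2 at 4.
Total = 26×80 + 19×40 + 17×70 + 7×80 + 5×40 + 4×40 = 4950.

4950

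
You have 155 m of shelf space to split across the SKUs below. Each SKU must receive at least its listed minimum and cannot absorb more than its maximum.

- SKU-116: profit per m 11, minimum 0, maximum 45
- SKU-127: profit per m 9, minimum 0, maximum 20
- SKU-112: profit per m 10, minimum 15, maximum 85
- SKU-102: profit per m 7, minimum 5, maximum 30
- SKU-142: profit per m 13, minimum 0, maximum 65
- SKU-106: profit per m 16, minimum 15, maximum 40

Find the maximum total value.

2000

Meeting every minimum uses 0+0+15+5+0+15 = 35 m, leaving 120.
Highest profit per m first: SKU-106 16 > SKU-142 13 > SKU-116 11 > SKU-112 10 > SKU-127 9 > SKU-102 7.
Give SKU-106 25 more to hit its cap of 40 ; 95 left.
SKU-142 takes 65 more to reach its cap of 65 ; 30 left.
Only 30 left; SKU-116 takes them to reach 30.
Total = 11×30 + 10×15 + 7×5 + 13×65 + 16×40 = 2000.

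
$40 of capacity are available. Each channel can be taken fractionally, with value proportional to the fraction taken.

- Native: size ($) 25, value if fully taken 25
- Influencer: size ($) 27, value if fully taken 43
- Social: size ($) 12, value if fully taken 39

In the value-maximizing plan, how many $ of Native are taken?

Best value per unit of size first: Social 39/12≈3.25, Influencer 43/27≈1.59, Native 25/25≈1.
Take all of Social (12 $, value 39) ; 28 $ left.
Take all of Influencer (27 $, value 43) ; 1 $ left.
1 $ left: a 1/25 share of Native gives 25×1/25 = 1.

1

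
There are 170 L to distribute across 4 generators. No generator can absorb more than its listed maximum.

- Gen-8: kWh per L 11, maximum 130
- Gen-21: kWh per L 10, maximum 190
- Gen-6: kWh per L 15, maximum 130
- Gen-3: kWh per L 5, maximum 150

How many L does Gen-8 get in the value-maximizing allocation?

40

Highest kWh per L first: Gen-6 15 > Gen-8 11 > Gen-21 10 > Gen-3 5.
Gen-6: +130 to 130 (cap) ; 40 left.
Gen-8 has room for 130 but only 40 remain, so it gets 40.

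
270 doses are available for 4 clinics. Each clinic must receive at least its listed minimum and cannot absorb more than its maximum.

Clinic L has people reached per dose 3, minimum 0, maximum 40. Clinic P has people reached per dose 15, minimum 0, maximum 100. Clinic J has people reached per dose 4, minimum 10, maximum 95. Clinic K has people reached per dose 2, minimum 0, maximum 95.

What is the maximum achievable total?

2070

Meeting every minimum uses 0+0+10+0 = 10 doses, leaving 260.
Order the clinics by people reached per dose: Clinic P 15 > Clinic J 4 > Clinic L 3 > Clinic K 2.
Give Clinic P 100 more to hit its cap of 100 — 160 left.
Clinic J takes 85 more to reach its cap of 95 — 75 left.
Give Clinic L 40 more to hit its cap of 40 — 35 left.
Clinic K: +35 (room for 95) → 35. Pool exhausted.
Total = 3×40 + 15×100 + 4×95 + 2×35 = 2070.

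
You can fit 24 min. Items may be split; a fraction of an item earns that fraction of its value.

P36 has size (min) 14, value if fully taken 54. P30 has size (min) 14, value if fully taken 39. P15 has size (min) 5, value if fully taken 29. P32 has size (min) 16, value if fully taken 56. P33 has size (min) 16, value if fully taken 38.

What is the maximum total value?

100.5

Best value per unit of size first: P15 29/5≈5.8, P36 54/14≈3.86, P32 56/16≈3.5, P30 39/14≈2.79, P33 38/16≈2.38.
All 5 min of P15 fit (value 29) — 19 remain.
All 14 min of P36 fit (value 54) — 5 remain.
Only 5 min remain; take 5/16 of P32 for value 56×5/16 = 17.5.
Total value = 100.5.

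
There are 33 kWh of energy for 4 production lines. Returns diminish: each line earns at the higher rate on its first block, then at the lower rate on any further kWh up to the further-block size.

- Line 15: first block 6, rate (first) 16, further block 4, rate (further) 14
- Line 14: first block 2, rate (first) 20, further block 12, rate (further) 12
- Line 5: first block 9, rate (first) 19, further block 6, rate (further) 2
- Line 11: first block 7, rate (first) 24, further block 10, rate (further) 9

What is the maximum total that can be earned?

Treat each block as its own option and order by rate: Line 11/first 24 > Line 14/first 20 > Line 5/first 19 > Line 15/first 16 > Line 15/second 14 > Line 14/second 12 > Line 11/second 9 > Line 5/second 2.
Line 11 first at 24: fill all 7 — 26 left.
Fill Line 14 first block (2 at 20) — 24 left.
Fill Line 5 first block (9 at 19) — 15 left.
Line 15/first (16): +6 — 9 left.
Fill Line 15 second block (4 at 14) — 5 left.
Line 14/second: +5 of 12 at 12; pool empty.
Total = 24×7 + 20×2 + 19×9 + 16×6 + 14×4 + 12×5 = 591.

591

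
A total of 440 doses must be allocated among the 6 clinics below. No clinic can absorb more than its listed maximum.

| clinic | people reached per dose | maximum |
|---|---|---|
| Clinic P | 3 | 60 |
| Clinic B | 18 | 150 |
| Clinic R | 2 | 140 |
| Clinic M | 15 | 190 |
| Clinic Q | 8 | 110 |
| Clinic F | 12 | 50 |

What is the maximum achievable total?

Highest people reached per dose first: Clinic B 18 > Clinic M 15 > Clinic F 12 > Clinic Q 8 > Clinic P 3 > Clinic R 2.
Clinic B: +150 to 150 (cap) → 290 left.
Clinic M takes 190 to reach its cap of 190 → 100 left.
Clinic F takes 50 to reach its cap of 50 → 50 left.
Clinic Q: +50 (room for 110) → 50. Pool exhausted.
Total = 18×150 + 15×190 + 8×50 + 12×50 = 6550.

6550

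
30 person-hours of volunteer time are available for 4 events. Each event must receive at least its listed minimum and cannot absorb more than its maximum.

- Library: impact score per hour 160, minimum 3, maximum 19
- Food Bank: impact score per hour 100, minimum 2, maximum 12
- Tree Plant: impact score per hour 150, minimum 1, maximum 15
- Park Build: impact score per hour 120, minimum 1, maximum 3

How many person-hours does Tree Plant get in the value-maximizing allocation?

8

Meeting every minimum uses 3+2+1+1 = 7 person-hours, leaving 23.
Order the events by impact score per hour: Library 160 > Tree Plant 150 > Park Build 120 > Food Bank 100.
Give Library 16 more to hit its cap of 19 ; 7 left.
Only 7 left; Tree Plant takes them to reach 8.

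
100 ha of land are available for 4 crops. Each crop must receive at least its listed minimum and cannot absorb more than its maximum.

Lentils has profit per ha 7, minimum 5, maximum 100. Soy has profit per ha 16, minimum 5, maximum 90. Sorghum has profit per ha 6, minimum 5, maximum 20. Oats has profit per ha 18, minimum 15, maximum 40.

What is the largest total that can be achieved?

1585

Meeting every minimum uses 5+5+5+15 = 30 ha, leaving 70.
Rank by profit per ha: Oats 18 > Soy 16 > Lentils 7 > Sorghum 6.
Oats takes 25 more to reach its cap of 40 ; 45 left.
Soy: +45 (room for 85) → 50. Pool exhausted.
Total = 7×5 + 16×50 + 6×5 + 18×40 = 1585.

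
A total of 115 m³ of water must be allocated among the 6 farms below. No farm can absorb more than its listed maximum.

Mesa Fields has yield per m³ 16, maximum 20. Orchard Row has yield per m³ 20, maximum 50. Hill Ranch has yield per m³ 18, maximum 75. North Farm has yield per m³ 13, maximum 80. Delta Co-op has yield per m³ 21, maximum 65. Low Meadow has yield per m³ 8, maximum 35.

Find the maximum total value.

2365

Rank by yield per m³: Delta Co-op 21 > Orchard Row 20 > Hill Ranch 18 > Mesa Fields 16 > North Farm 13 > Low Meadow 8.
Delta Co-op: +65 to 65 (cap) → 50 left.
Give Orchard Row 50 to hit its cap of 50 → 0 left.
Total = 20×50 + 21×65 = 2365.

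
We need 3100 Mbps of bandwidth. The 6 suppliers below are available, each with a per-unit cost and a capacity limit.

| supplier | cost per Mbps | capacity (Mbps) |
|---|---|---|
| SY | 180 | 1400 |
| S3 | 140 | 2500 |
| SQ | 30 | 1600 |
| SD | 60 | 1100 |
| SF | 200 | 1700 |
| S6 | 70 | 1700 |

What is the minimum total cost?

Use suppliers in increasing cost order.
Take 1600 from SQ at 30 → need 1500 more.
SD at 60: take all 1100 Mbps → 400 still needed.
Take 400 from S6 at 70 to finish.
S3, SY, SF: unused.
Cost = 1600×30 + 1100×60 + 400×70 = 142000.

142000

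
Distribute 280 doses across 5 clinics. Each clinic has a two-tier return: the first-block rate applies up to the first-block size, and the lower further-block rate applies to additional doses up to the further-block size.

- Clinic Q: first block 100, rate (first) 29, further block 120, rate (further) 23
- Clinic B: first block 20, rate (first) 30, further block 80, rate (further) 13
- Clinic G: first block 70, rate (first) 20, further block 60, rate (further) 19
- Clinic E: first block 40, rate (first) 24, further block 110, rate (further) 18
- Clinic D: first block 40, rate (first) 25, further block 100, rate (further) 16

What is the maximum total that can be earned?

7300

Rank every tier by rate: Clinic B/first 30 > Clinic Q/first 29 > Clinic D/first 25 > Clinic E/first 24 > Clinic Q/second 23 > Clinic G/first 20 > Clinic G/second 19 > Clinic E/second 18 > Clinic D/second 16 > Clinic B/second 13.
Clinic B/first (30): +20 — 260 left.
Clinic Q/first (29): +100 — 160 left.
Clinic D/first (25): +40 — 120 left.
Clinic E first at 24: fill all 40 — 80 left.
Clinic Q second at 23: only 80 left, fill 80.
Total = 30×20 + 29×100 + 25×40 + 24×40 + 23×80 = 7300.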